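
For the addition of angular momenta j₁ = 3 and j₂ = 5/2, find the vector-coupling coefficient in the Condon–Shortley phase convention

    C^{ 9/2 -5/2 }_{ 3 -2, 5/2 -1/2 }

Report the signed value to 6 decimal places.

-0.497468  (= −√(49/198))

triangle: 1!·5!·4!/11! = 2880/39916800
(j±m)!: 1!·5!·2!·3!·2!·7! = 14515200
prefactor² = (2J+1)·Δ·N² = 115200/11
  k=0: +1/(0!·1!·5!·2!·0!·2!) = 1/480
  k=1: −1/(1!·0!·4!·1!·1!·3!) = -1/144
Σ = -7/1440  ⇒  CG² = 115200/11·(-7/1440)² = 49/198
CG = −√(49/198) = -0.497468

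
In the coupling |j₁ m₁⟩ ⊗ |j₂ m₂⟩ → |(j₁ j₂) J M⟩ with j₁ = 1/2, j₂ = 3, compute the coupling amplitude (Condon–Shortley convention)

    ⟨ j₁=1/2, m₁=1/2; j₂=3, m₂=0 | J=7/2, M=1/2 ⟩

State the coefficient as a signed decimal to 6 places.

+0.755929

j₁+j₂−J=0  J+j₁−j₂=1  J−j₁+j₂=6  j₁+j₂+J+1=8
(j₁±m₁, j₂±m₂, J±M) = (1,0,3,3,4,3)
P² = 5184/7
sum k=0..0:
  [0] +1/36 = 1/36
S = 1/36
C² = P²·S² = 4/7 ; C = +0.755929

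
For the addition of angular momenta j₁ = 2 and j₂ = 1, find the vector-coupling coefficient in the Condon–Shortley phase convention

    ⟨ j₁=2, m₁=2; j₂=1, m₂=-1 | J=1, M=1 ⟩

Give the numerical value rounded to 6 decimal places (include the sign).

j₁+j₂−J=2  J+j₁−j₂=2  J−j₁+j₂=0  j₁+j₂+J+1=5
(j₁±m₁, j₂±m₂, J±M) = (4,0,0,2,2,0)
P² = 48/5
sum k=0..0:
  [0] +1/4 = 1/4
S = 1/4
C² = P²·S² = 3/5 ; C = +0.774597

+0.774597  (= +√(3/5))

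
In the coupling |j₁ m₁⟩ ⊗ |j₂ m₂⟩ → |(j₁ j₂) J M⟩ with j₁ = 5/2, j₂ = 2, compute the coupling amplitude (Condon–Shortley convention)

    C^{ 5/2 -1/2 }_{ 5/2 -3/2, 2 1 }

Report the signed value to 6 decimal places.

+√(6/35) = +0.414039

triangle: 2!·3!·2!/8! = 24/40320
(j±m)!: 1!·4!·3!·1!·2!·3! = 1728
prefactor² = (2J+1)·Δ·N² = 216/35
  k=1: −1/(1!·1!·3!·2!·0!·0!) = -1/12
  k=2: +1/(2!·0!·2!·1!·1!·1!) = 1/4
Σ = 1/6  ⇒  CG² = 216/35·1/6² = 6/35
CG = +√(6/35) = +0.414039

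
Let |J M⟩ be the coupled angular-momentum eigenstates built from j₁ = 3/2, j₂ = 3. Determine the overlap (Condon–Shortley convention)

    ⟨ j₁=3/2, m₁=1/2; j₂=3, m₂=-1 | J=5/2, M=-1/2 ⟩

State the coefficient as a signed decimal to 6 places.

−√(1/70) = -0.119523

√[6·2!1!4!/8! · 2!1!2!4!2!3!] = √(288/35)
  +(−1)^0/∏(0,2,1,2,0,2)! = 1/8  (running 1/8)
  +(−1)^1/∏(1,1,0,1,1,3)! = -1/6  (running -1/24)
⟨..|..⟩ = √(288/35)·(-1/24) = -0.119523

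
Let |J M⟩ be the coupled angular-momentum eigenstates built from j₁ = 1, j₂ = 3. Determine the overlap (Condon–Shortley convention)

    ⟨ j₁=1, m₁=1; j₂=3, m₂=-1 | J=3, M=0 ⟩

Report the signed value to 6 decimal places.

+0.707107  (= +√(1/2))

√[7·1!1!5!/8! · 2!0!2!4!3!3!] = √(72)
  +(−1)^0/∏(0,1,0,2,1,3)! = 1/12  (running 1/12)
⟨..|..⟩ = √(72)·(1/12) = +0.707107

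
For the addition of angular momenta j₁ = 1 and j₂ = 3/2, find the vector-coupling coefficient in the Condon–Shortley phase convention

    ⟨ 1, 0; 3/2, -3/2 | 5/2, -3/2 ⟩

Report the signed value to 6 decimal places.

+0.632456

√[6·0!2!3!/6! · 1!1!0!3!1!4!] = √(72/5)
  +(−1)^0/∏(0,0,1,0,1,3)! = 1/6  (running 1/6)
⟨..|..⟩ = √(72/5)·(1/6) = +0.632456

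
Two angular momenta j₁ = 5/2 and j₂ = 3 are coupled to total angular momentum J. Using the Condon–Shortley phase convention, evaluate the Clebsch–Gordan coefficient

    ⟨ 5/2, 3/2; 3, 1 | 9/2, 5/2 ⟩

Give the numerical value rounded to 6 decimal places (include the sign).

triangle: 1!·4!·5!/11! = 2880/39916800
(j±m)!: 4!·1!·4!·2!·7!·2! = 11612160
prefactor² = (2J+1)·Δ·N² = 92160/11
  k=0: +1/(0!·1!·1!·4!·3!·1!) = 1/144
  k=1: −1/(1!·0!·0!·3!·4!·2!) = -1/288
Σ = 1/288  ⇒  CG² = 92160/11·1/288² = 10/99
CG = +√(10/99) = +0.317821

+0.317821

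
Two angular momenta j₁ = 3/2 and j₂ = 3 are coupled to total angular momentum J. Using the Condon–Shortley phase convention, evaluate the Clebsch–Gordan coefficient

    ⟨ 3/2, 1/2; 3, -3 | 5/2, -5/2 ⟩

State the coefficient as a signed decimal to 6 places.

triangle: 2!·1!·4!/8! = 48/40320
(j±m)!: 2!·1!·0!·6!·0!·5! = 172800
prefactor² = (2J+1)·Δ·N² = 8640/7
  k=0: +1/(0!·2!·1!·0!·0!·4!) = 1/48
Σ = 1/48  ⇒  CG² = 8640/7·1/48² = 15/28
CG = +√(15/28) = +0.731925

+0.731925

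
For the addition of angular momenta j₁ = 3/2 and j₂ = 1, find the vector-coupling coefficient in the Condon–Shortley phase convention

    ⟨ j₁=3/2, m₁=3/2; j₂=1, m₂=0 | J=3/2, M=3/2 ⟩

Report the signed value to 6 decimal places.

+√(3/5) ≈ +0.774597

triangle: 1!·2!·1!/5! = 2/120
(j±m)!: 3!·0!·1!·1!·3!·0! = 36
prefactor² = (2J+1)·Δ·N² = 12/5
  k=0: +1/(0!·1!·0!·1!·2!·0!) = 1/2
Σ = 1/2  ⇒  CG² = 12/5·1/2² = 3/5
CG = +√(3/5) = +0.774597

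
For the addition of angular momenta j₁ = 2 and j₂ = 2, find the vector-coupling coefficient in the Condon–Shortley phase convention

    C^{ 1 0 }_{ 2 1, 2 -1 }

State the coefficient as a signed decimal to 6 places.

-0.316228

triangle: 3!·1!·1!/6! = 6/720
(j±m)!: 3!·1!·1!·3!·1!·1! = 36
prefactor² = (2J+1)·Δ·N² = 9/10
  k=0: +1/(0!·3!·1!·1!·0!·0!) = 1/6
  k=1: −1/(1!·2!·0!·0!·1!·1!) = -1/2
Σ = -1/3  ⇒  CG² = 9/10·(-1/3)² = 1/10
CG = −√(1/10) = -0.316228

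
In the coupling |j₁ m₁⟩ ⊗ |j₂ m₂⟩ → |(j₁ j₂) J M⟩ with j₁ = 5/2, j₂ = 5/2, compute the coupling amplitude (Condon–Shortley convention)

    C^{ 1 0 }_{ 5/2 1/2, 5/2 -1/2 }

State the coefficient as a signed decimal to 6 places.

+0.119523

triangle: 4!*1!*1!/7! = 24/5040
(j±m)!: 3!*2!*2!*3!*1!*1! = 144
prefactor² = (2J+1)*Δ*N² = 72/35
  k=1: −1/(1!*3!*1!*1!*0!*0!) = -1/6
  k=2: +1/(2!*2!*0!*0!*1!*1!) = 1/4
Σ = 1/12  ⇒  CG² = 72/35*1/12² = 1/70
CG = +√(1/70) = +0.119523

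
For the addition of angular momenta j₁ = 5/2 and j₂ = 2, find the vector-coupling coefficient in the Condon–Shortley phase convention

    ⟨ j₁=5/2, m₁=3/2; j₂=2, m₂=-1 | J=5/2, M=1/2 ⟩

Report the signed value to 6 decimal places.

+0.414039

triangle: 2!×3!×2!/8! = 24/40320
(j±m)!: 4!×1!×1!×3!×3!×2! = 1728
prefactor² = (2J+1)×Δ×N² = 216/35
  k=0: +1/(0!×2!×1!×1!×2!×1!) = 1/4
  k=1: −1/(1!×1!×0!×0!×3!×2!) = -1/12
Σ = 1/6  ⇒  CG² = 216/35×1/6² = 6/35
CG = +√(6/35) = +0.414039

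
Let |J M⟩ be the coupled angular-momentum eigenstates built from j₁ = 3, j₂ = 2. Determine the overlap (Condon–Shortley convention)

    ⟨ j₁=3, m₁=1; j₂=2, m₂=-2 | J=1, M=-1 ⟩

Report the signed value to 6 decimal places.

+0.169031  (= +√(1/35))

√[3·4!2!0!/7! · 4!2!0!4!0!2!] = √(2304/35)
  +(−1)^0/∏(0,4,2,0,0,0)! = 1/48  (running 1/48)
⟨..|..⟩ = √(2304/35)·(1/48) = +0.169031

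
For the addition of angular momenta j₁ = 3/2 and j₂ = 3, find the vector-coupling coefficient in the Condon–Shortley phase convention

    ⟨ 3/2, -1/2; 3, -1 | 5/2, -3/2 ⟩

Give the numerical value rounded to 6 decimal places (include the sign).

√[6·2!1!4!/8! · 1!2!2!4!1!4!] = √(576/35)
  +(−1)^1/∏(1,1,1,1,0,3)! = -1/6  (running -1/6)
  +(−1)^2/∏(2,0,0,0,1,4)! = 1/48  (running -7/48)
⟨..|..⟩ = √(576/35)·(-7/48) = -0.591608

−√(7/20) ≈ -0.591608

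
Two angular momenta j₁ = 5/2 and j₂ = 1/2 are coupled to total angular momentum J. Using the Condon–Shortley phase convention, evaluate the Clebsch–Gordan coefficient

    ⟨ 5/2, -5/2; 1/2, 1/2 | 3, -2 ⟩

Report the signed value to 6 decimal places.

+√(1/6) = +0.408248

√[7·0!5!1!/7! · 0!5!1!0!1!5!] = √(2400)
  +(−1)^0/∏(0,0,5,1,0,0)! = 1/120  (running 1/120)
⟨..|..⟩ = √(2400)·(1/120) = +0.408248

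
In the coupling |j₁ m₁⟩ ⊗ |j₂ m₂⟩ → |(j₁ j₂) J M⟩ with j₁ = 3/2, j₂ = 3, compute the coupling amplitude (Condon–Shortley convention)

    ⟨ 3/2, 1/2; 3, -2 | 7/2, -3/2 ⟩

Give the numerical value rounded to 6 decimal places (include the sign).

+0.654654

√[8·1!2!5!/9! · 2!1!1!5!2!5!] = √(6400/21)
  +(−1)^0/∏(0,1,1,1,1,4)! = 1/24  (running 1/24)
  +(−1)^1/∏(1,0,0,0,2,5)! = -1/240  (running 3/80)
⟨..|..⟩ = √(6400/21)·(3/80) = +0.654654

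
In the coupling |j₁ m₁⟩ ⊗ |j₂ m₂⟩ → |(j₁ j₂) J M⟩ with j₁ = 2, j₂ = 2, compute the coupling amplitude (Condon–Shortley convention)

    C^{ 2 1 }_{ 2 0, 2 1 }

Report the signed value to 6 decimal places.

triangle: 2!*2!*2!/7! = 8/5040
(j±m)!: 2!*2!*3!*1!*3!*1! = 144
prefactor² = (2J+1)*Δ*N² = 8/7
  k=1: −1/(1!*1!*1!*2!*1!*0!) = -1/2
  k=2: +1/(2!*0!*0!*1!*2!*1!) = 1/4
Σ = -1/4  ⇒  CG² = 8/7*(-1/4)² = 1/14
CG = −√(1/14) = -0.267261

−√(1/14) ≈ -0.267261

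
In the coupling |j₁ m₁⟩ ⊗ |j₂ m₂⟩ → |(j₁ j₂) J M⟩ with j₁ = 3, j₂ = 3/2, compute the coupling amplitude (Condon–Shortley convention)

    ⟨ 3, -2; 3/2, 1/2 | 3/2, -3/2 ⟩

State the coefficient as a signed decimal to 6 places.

j₁+j₂−J=3  J+j₁−j₂=3  J−j₁+j₂=0  j₁+j₂+J+1=7
(j₁±m₁, j₂±m₂, J±M) = (1,5,2,1,0,3)
P² = 288/7
sum k=2..2:
  [2] +1/12 = 1/12
S = 1/12
C² = P²·S² = 2/7 ; C = +0.534522

+√(2/7) ≈ +0.534522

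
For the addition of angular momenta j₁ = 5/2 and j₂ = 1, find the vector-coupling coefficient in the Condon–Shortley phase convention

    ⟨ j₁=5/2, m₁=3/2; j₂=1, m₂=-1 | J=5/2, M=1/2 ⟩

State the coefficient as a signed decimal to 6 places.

triangle: 1!·4!·1!/7! = 24/5040
(j±m)!: 4!·1!·0!·2!·3!·2! = 576
prefactor² = (2J+1)·Δ·N² = 576/35
  k=0: +1/(0!·1!·1!·0!·3!·1!) = 1/6
Σ = 1/6  ⇒  CG² = 576/35·1/6² = 16/35
CG = +√(16/35) = +0.676123

+0.676123  (= +√(16/35))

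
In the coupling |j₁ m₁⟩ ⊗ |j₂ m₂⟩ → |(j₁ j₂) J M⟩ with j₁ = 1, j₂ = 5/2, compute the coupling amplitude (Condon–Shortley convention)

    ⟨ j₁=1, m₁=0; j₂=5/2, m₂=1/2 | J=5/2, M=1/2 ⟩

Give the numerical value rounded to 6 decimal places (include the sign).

-0.169031

√[6·1!1!4!/7! · 1!1!3!2!3!2!] = √(144/35)
  +(−1)^0/∏(0,1,1,3,0,1)! = 1/6  (running 1/6)
  +(−1)^1/∏(1,0,0,2,1,2)! = -1/4  (running -1/12)
⟨..|..⟩ = √(144/35)·(-1/12) = -0.169031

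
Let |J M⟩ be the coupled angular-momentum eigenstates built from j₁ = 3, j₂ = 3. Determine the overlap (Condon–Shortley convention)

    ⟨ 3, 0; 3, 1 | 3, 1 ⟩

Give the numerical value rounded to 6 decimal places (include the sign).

√[7·3!3!3!/10! · 3!3!4!2!4!2!] = √(864/25)
  +(−1)^1/∏(1,2,2,3,1,0)! = -1/24  (running -1/24)
  +(−1)^2/∏(2,1,1,2,2,1)! = 1/8  (running 1/12)
  +(−1)^3/∏(3,0,0,1,3,2)! = -1/72  (running 5/72)
⟨..|..⟩ = √(864/25)·(5/72) = +0.408248

+0.408248  (= +√(1/6))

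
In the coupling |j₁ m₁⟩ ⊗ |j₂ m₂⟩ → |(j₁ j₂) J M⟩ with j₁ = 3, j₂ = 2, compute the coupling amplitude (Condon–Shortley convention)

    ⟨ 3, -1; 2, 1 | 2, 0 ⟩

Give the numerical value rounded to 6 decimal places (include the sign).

+0.377964

√[5·3!3!1!/8! · 2!4!3!1!2!2!] = √(36/7)
  +(−1)^2/∏(2,1,2,1,1,0)! = 1/4  (running 1/4)
  +(−1)^3/∏(3,0,1,0,2,1)! = -1/12  (running 1/6)
⟨..|..⟩ = √(36/7)·(1/6) = +0.377964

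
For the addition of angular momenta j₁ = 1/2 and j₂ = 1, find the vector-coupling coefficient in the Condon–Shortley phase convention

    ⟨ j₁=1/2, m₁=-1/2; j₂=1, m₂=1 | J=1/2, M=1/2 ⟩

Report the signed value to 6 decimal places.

-0.816497  (= −√(2/3))

triangle: 1!*0!*1!/3! = 1/6
(j±m)!: 0!*1!*2!*0!*1!*0! = 2
prefactor² = (2J+1)*Δ*N² = 2/3
  k=1: −1/(1!*0!*0!*1!*0!*0!) = -1
Σ = -1  ⇒  CG² = 2/3*(-1)² = 2/3
CG = −√(2/3) = -0.816497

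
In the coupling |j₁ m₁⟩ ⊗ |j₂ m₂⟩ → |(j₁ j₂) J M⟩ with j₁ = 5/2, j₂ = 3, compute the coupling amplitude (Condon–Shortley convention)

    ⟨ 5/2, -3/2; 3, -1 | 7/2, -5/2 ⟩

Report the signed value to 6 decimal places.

triangle: 2!×3!×4!/10! = 288/3628800
(j±m)!: 1!×4!×2!×4!×1!×6! = 829440
prefactor² = (2J+1)×Δ×N² = 18432/35
  k=1: −1/(1!×1!×3!×1!×0!×3!) = -1/36
  k=2: +1/(2!×0!×2!×0!×1!×4!) = 1/96
Σ = -5/288  ⇒  CG² = 18432/35×(-5/288)² = 10/63
CG = −√(10/63) = -0.398410

−√(10/63) ≈ -0.398410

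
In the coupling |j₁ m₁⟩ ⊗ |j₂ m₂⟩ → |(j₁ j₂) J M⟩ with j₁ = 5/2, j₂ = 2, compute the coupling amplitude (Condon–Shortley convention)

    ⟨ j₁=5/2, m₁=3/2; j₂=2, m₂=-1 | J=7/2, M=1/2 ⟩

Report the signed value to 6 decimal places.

+0.619780

j₁+j₂−J=1  J+j₁−j₂=4  J−j₁+j₂=3  j₁+j₂+J+1=9
(j₁±m₁, j₂±m₂, J±M) = (4,1,1,3,4,3)
P² = 2304/35
sum k=0..1:
  [0] +1/12 = 1/12
  [1] −1/144 = -1/144
S = 11/144
C² = P²·S² = 121/315 ; C = +0.619780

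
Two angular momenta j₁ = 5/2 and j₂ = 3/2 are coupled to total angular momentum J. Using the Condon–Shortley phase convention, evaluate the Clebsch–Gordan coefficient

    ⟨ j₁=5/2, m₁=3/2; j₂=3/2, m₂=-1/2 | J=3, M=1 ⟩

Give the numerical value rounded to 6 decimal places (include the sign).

+0.639010

triangle: 1!*4!*2!/8! = 48/40320
(j±m)!: 4!*1!*1!*2!*4!*2! = 2304
prefactor² = (2J+1)*Δ*N² = 96/5
  k=0: +1/(0!*1!*1!*1!*3!*1!) = 1/6
  k=1: −1/(1!*0!*0!*0!*4!*2!) = -1/48
Σ = 7/48  ⇒  CG² = 96/5*7/48² = 49/120
CG = +√(49/120) = +0.639010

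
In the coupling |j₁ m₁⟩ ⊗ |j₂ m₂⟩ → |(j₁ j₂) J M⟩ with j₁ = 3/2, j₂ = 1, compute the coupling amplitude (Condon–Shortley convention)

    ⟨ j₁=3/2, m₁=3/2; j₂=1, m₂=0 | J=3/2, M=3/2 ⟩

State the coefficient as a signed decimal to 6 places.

√[4·1!2!1!/5! · 3!0!1!1!3!0!] = √(12/5)
  +(−1)^0/∏(0,1,0,1,2,0)! = 1/2  (running 1/2)
⟨..|..⟩ = √(12/5)·(1/2) = +0.774597

+√(3/5) ≈ +0.774597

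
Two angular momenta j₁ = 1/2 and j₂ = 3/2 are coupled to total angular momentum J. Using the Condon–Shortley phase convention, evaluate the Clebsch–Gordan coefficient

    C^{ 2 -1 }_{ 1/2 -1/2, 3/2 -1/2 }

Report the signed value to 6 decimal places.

+√(3/4) = +0.866025

√[5·0!1!3!/5! · 0!1!1!2!1!3!] = √(3)
  +(−1)^0/∏(0,0,1,1,0,2)! = 1/2  (running 1/2)
⟨..|..⟩ = √(3)·(1/2) = +0.866025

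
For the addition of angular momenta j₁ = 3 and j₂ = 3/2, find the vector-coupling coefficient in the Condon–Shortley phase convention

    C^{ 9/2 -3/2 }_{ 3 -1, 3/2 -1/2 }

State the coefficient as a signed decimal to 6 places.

+0.731925

√[10·0!6!3!/10! · 2!4!1!2!3!6!] = √(34560/7)
  +(−1)^0/∏(0,0,4,1,2,2)! = 1/96  (running 1/96)
⟨..|..⟩ = √(34560/7)·(1/96) = +0.731925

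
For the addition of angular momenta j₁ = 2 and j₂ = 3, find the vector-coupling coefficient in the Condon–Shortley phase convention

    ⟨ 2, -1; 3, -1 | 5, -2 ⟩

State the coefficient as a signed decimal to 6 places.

+0.707107

triangle: 0!×4!×6!/11! = 17280/39916800
(j±m)!: 1!×3!×2!×4!×3!×7! = 8709120
prefactor² = (2J+1)×Δ×N² = 41472
  k=0: +1/(0!×0!×3!×2!×1!×4!) = 1/288
Σ = 1/288  ⇒  CG² = 41472×1/288² = 1/2
CG = +√(1/2) = +0.707107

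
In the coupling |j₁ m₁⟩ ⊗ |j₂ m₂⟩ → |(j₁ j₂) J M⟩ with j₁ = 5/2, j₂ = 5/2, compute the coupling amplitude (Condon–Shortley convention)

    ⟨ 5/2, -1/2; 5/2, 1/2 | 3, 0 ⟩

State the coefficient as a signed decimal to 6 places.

j₁+j₂−J=2  J+j₁−j₂=3  J−j₁+j₂=3  j₁+j₂+J+1=9
(j₁±m₁, j₂±m₂, J±M) = (2,3,3,2,3,3)
P² = 36/5
sum k=0..2:
  [0] +1/72 = 1/72
  [1] −1/4 = -1/4
  [2] +1/8 = 1/8
S = -1/9
C² = P²·S² = 4/45 ; C = -0.298142

-0.298142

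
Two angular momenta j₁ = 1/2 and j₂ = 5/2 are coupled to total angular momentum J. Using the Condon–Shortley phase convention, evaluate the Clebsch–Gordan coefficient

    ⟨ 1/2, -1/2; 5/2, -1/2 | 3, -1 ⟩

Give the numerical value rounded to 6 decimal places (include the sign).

j₁+j₂−J=0  J+j₁−j₂=1  J−j₁+j₂=5  j₁+j₂+J+1=7
(j₁±m₁, j₂±m₂, J±M) = (0,1,2,3,2,4)
P² = 96
sum k=0..0:
  [0] +1/12 = 1/12
S = 1/12
C² = P²·S² = 2/3 ; C = +0.816497

+0.816497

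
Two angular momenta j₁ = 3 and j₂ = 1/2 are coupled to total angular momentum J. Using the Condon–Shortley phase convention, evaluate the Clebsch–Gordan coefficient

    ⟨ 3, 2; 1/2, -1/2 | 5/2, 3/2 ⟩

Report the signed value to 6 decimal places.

√[6·1!5!0!/7! · 5!1!0!1!4!1!] = √(2880/7)
  +(−1)^0/∏(0,1,1,0,4,0)! = 1/24  (running 1/24)
⟨..|..⟩ = √(2880/7)·(1/24) = +0.845154

+0.845154  (= +√(5/7))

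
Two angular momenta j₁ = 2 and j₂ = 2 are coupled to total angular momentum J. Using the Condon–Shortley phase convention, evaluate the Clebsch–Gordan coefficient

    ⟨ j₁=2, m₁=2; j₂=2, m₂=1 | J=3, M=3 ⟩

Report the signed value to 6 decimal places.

+0.707107

triangle: 1!*3!*3!/8! = 36/40320
(j±m)!: 4!*0!*3!*1!*6!*0! = 103680
prefactor² = (2J+1)*Δ*N² = 648
  k=0: +1/(0!*1!*0!*3!*3!*0!) = 1/36
Σ = 1/36  ⇒  CG² = 648*1/36² = 1/2
CG = +√(1/2) = +0.707107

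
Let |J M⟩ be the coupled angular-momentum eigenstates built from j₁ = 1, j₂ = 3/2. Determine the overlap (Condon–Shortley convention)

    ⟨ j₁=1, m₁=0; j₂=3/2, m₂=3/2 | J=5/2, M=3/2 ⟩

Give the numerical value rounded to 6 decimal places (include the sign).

+0.632456  (= +√(2/5))

j₁+j₂−J=0  J+j₁−j₂=2  J−j₁+j₂=3  j₁+j₂+J+1=6
(j₁±m₁, j₂±m₂, J±M) = (1,1,3,0,4,1)
P² = 72/5
sum k=0..0:
  [0] +1/6 = 1/6
S = 1/6
C² = P²·S² = 2/5 ; C = +0.632456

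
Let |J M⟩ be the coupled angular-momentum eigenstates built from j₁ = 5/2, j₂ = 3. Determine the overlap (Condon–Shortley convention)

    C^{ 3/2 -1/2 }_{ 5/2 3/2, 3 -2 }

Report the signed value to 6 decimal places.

−√(1/21) = -0.218218

j₁+j₂−J=4  J+j₁−j₂=1  J−j₁+j₂=2  j₁+j₂+J+1=8
(j₁±m₁, j₂±m₂, J±M) = (4,1,1,5,1,2)
P² = 192/7
sum k=0..1:
  [0] +1/24 = 1/24
  [1] −1/12 = -1/12
S = -1/24
C² = P²·S² = 1/21 ; C = -0.218218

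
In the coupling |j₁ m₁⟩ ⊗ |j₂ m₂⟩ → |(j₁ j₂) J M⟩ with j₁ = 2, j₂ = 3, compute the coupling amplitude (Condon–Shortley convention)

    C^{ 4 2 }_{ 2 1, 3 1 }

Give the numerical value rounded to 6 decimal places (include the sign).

triangle: 1!·3!·5!/10! = 720/3628800
(j±m)!: 3!·1!·4!·2!·6!·2! = 414720
prefactor² = (2J+1)·Δ·N² = 5184/7
  k=0: +1/(0!·1!·1!·4!·2!·1!) = 1/48
  k=1: −1/(1!·0!·0!·3!·3!·2!) = -1/72
Σ = 1/144  ⇒  CG² = 5184/7·1/144² = 1/28
CG = +√(1/28) = +0.188982

+0.188982  (= +√(1/28))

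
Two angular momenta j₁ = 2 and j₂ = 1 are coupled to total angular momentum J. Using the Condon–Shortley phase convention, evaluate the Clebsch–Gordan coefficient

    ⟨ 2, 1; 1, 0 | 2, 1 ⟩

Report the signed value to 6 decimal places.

√[5·1!3!1!/6! · 3!1!1!1!3!1!] = √(3/2)
  +(−1)^0/∏(0,1,1,1,2,0)! = 1/2  (running 1/2)
  +(−1)^1/∏(1,0,0,0,3,1)! = -1/6  (running 1/3)
⟨..|..⟩ = √(3/2)·(1/3) = +0.408248

+√(1/6) = +0.408248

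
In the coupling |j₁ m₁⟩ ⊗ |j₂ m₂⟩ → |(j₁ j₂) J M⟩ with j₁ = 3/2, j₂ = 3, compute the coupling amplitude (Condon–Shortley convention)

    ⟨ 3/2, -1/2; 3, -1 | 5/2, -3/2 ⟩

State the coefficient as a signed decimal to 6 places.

−√(7/20) ≈ -0.591608

j₁+j₂−J=2  J+j₁−j₂=1  J−j₁+j₂=4  j₁+j₂+J+1=8
(j₁±m₁, j₂±m₂, J±M) = (1,2,2,4,1,4)
P² = 576/35
sum k=1..2:
  [1] −1/6 = -1/6
  [2] +1/48 = 1/48
S = -7/48
C² = P²·S² = 7/20 ; C = -0.591608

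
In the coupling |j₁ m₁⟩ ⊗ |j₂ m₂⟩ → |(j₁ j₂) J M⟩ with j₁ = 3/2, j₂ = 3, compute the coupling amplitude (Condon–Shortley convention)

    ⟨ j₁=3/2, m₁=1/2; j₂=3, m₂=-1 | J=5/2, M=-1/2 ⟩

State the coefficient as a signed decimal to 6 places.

-0.119523

√[6·2!1!4!/8! · 2!1!2!4!2!3!] = √(288/35)
  +(−1)^0/∏(0,2,1,2,0,2)! = 1/8  (running 1/8)
  +(−1)^1/∏(1,1,0,1,1,3)! = -1/6  (running -1/24)
⟨..|..⟩ = √(288/35)·(-1/24) = -0.119523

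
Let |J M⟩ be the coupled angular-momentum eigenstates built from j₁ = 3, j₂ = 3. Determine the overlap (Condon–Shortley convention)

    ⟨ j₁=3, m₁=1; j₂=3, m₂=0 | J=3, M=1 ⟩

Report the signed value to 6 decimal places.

j₁+j₂−J=3  J+j₁−j₂=3  J−j₁+j₂=3  j₁+j₂+J+1=10
(j₁±m₁, j₂±m₂, J±M) = (4,2,3,3,4,2)
P² = 864/25
sum k=0..2:
  [0] +1/72 = 1/72
  [1] −1/8 = -1/8
  [2] +1/24 = 1/24
S = -5/72
C² = P²·S² = 1/6 ; C = -0.408248

-0.408248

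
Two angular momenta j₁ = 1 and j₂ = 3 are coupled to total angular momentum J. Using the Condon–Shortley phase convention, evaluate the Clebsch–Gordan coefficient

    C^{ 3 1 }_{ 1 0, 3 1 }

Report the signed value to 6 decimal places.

√[7·1!1!5!/8! · 1!1!4!2!4!2!] = √(48)
  +(−1)^0/∏(0,1,1,4,0,1)! = 1/24  (running 1/24)
  +(−1)^1/∏(1,0,0,3,1,2)! = -1/12  (running -1/24)
⟨..|..⟩ = √(48)·(-1/24) = -0.288675

−√(1/12) ≈ -0.288675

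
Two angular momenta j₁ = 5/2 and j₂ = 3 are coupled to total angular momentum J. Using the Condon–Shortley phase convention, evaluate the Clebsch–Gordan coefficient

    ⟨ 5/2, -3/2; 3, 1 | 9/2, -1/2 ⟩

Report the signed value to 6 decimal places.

−√(35/99) ≈ -0.594588

j₁+j₂−J=1  J+j₁−j₂=4  J−j₁+j₂=5  j₁+j₂+J+1=11
(j₁±m₁, j₂±m₂, J±M) = (1,4,4,2,4,5)
P² = 184320/77
sum k=0..1:
  [0] +1/576 = 1/576
  [1] −1/72 = -1/72
S = -7/576
C² = P²·S² = 35/99 ; C = -0.594588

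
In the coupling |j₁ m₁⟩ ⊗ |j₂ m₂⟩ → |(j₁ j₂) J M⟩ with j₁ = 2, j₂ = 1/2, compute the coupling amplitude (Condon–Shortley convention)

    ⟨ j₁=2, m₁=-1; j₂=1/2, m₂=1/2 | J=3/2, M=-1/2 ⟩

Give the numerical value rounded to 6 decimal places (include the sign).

-0.774597

triangle: 1!*3!*0!/5! = 6/120
(j±m)!: 1!*3!*1!*0!*1!*2! = 12
prefactor² = (2J+1)*Δ*N² = 12/5
  k=1: −1/(1!*0!*2!*0!*1!*0!) = -1/2
Σ = -1/2  ⇒  CG² = 12/5*(-1/2)² = 3/5
CG = −√(3/5) = -0.774597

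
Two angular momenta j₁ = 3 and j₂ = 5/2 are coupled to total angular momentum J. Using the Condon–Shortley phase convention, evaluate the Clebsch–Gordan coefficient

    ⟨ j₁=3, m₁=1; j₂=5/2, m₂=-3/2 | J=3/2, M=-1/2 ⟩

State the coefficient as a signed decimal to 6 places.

−√(7/30) ≈ -0.483046

triangle: 4!*2!*1!/8! = 48/40320
(j±m)!: 4!*2!*1!*4!*1!*2! = 2304
prefactor² = (2J+1)*Δ*N² = 384/35
  k=0: +1/(0!*4!*2!*1!*0!*0!) = 1/48
  k=1: −1/(1!*3!*1!*0!*1!*1!) = -1/6
Σ = -7/48  ⇒  CG² = 384/35*(-7/48)² = 7/30
CG = −√(7/30) = -0.483046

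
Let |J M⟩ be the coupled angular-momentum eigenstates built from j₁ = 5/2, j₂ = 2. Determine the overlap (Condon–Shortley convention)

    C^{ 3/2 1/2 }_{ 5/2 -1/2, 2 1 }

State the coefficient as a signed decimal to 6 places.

√[4·3!2!1!/7! · 2!3!3!1!2!1!] = √(48/35)
  +(−1)^2/∏(2,1,1,1,1,0)! = 1/2  (running 1/2)
  +(−1)^3/∏(3,0,0,0,2,1)! = -1/12  (running 5/12)
⟨..|..⟩ = √(48/35)·(5/12) = +0.487950

+√(5/21) = +0.487950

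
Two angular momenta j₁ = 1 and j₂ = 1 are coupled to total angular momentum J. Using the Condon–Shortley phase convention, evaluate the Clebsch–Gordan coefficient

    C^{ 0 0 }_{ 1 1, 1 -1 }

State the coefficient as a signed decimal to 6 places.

j₁+j₂−J=2  J+j₁−j₂=0  J−j₁+j₂=0  j₁+j₂+J+1=3
(j₁±m₁, j₂±m₂, J±M) = (2,0,0,2,0,0)
P² = 4/3
sum k=0..0:
  [0] +1/2 = 1/2
S = 1/2
C² = P²·S² = 1/3 ; C = +0.577350

+0.577350  (= +√(1/3))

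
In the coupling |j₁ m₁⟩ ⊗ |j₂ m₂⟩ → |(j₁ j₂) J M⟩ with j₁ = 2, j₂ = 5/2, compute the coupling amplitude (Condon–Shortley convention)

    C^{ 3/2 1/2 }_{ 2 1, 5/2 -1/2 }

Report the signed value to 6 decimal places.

−√(5/21) ≈ -0.487950

triangle: 3!·1!·2!/7! = 12/5040
(j±m)!: 3!·1!·2!·3!·2!·1! = 144
prefactor² = (2J+1)·Δ·N² = 48/35
  k=0: +1/(0!·3!·1!·2!·0!·0!) = 1/12
  k=1: −1/(1!·2!·0!·1!·1!·1!) = -1/2
Σ = -5/12  ⇒  CG² = 48/35·(-5/12)² = 5/21
CG = −√(5/21) = -0.487950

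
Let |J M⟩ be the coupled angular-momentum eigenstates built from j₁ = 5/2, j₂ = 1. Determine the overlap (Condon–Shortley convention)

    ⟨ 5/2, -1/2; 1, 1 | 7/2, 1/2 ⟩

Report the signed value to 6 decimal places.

√[8·0!5!2!/8! · 2!3!2!0!4!3!] = √(1152/7)
  +(−1)^0/∏(0,0,3,2,2,0)! = 1/24  (running 1/24)
⟨..|..⟩ = √(1152/7)·(1/24) = +0.534522

+0.534522  (= +√(2/7))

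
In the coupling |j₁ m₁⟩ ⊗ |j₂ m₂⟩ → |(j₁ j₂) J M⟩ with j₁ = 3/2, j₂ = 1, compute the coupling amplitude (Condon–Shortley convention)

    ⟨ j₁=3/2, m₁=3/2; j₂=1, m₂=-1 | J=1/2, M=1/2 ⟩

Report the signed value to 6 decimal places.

j₁+j₂−J=2  J+j₁−j₂=1  J−j₁+j₂=0  j₁+j₂+J+1=4
(j₁±m₁, j₂±m₂, J±M) = (3,0,0,2,1,0)
P² = 2
sum k=0..0:
  [0] +1/2 = 1/2
S = 1/2
C² = P²·S² = 1/2 ; C = +0.707107

+√(1/2) = +0.707107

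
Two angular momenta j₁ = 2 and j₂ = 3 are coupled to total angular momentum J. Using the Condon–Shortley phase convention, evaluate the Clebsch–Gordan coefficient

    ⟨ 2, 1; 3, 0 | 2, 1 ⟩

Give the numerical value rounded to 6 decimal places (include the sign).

−√(2/7) ≈ -0.534522

j₁+j₂−J=3  J+j₁−j₂=1  J−j₁+j₂=3  j₁+j₂+J+1=8
(j₁±m₁, j₂±m₂, J±M) = (3,1,3,3,3,1)
P² = 81/14
sum k=0..1:
  [0] +1/36 = 1/36
  [1] −1/4 = -1/4
S = -2/9
C² = P²·S² = 2/7 ; C = -0.534522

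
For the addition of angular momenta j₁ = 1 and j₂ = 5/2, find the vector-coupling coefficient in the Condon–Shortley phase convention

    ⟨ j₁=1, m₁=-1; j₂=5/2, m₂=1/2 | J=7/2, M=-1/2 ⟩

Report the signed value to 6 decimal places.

+0.534522

triangle: 0!×2!×5!/8! = 240/40320
(j±m)!: 0!×2!×3!×2!×3!×4! = 3456
prefactor² = (2J+1)×Δ×N² = 1152/7
  k=0: +1/(0!×0!×2!×3!×0!×2!) = 1/24
Σ = 1/24  ⇒  CG² = 1152/7×1/24² = 2/7
CG = +√(2/7) = +0.534522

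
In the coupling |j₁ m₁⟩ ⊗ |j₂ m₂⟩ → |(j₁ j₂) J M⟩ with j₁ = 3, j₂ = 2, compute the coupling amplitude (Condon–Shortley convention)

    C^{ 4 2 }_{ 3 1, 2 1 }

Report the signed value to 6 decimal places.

−√(1/28) ≈ -0.188982

triangle: 1!*5!*3!/10! = 720/3628800
(j±m)!: 4!*2!*3!*1!*6!*2! = 414720
prefactor² = (2J+1)*Δ*N² = 5184/7
  k=0: +1/(0!*1!*2!*3!*3!*0!) = 1/72
  k=1: −1/(1!*0!*1!*2!*4!*1!) = -1/48
Σ = -1/144  ⇒  CG² = 5184/7*(-1/144)² = 1/28
CG = −√(1/28) = -0.188982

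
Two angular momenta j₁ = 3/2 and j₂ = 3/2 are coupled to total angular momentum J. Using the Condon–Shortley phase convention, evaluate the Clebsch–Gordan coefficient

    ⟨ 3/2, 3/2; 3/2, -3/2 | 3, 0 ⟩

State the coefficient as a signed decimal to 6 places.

+√(1/20) = +0.223607

triangle: 0!*3!*3!/7! = 36/5040
(j±m)!: 3!*0!*0!*3!*3!*3! = 1296
prefactor² = (2J+1)*Δ*N² = 324/5
  k=0: +1/(0!*0!*0!*0!*3!*3!) = 1/36
Σ = 1/36  ⇒  CG² = 324/5*1/36² = 1/20
CG = +√(1/20) = +0.223607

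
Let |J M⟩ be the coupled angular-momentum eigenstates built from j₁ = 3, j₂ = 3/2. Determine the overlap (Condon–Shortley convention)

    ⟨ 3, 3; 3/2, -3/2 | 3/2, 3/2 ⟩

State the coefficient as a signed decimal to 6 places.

√[4·3!3!0!/7! · 6!0!0!3!3!0!] = √(5184/7)
  +(−1)^0/∏(0,3,0,0,3,0)! = 1/36  (running 1/36)
⟨..|..⟩ = √(5184/7)·(1/36) = +0.755929

+0.755929  (= +√(4/7))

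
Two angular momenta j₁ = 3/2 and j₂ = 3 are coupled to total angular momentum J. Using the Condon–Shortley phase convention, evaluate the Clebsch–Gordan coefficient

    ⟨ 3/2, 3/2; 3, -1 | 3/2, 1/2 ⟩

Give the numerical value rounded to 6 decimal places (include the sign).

j₁+j₂−J=3  J+j₁−j₂=0  J−j₁+j₂=3  j₁+j₂+J+1=7
(j₁±m₁, j₂±m₂, J±M) = (3,0,2,4,2,1)
P² = 576/35
sum k=0..0:
  [0] +1/12 = 1/12
S = 1/12
C² = P²·S² = 4/35 ; C = +0.338062

+√(4/35) = +0.338062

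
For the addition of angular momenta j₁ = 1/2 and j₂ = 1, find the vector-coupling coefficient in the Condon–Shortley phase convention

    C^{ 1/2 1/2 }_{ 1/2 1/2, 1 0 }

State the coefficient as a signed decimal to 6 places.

√[2·1!0!1!/3! · 1!0!1!1!1!0!] = √(1/3)
  +(−1)^0/∏(0,1,0,1,0,0)! = 1  (running 1)
⟨..|..⟩ = √(1/3)·(1) = +0.577350

+0.577350  (= +√(1/3))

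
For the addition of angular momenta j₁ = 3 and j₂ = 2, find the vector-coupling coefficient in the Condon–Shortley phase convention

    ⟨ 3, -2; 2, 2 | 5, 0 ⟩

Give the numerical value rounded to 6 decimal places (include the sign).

√[11·0!6!4!/11! · 1!5!4!0!5!5!] = √(1382400/7)
  +(−1)^0/∏(0,0,5,4,1,0)! = 1/2880  (running 1/2880)
⟨..|..⟩ = √(1382400/7)·(1/2880) = +0.154303

+0.154303  (= +√(1/42))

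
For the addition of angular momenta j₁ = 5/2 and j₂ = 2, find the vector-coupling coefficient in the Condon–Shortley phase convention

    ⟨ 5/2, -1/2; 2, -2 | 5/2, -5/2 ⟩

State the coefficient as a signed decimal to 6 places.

+0.462910  (= +√(3/14))

j₁+j₂−J=2  J+j₁−j₂=3  J−j₁+j₂=2  j₁+j₂+J+1=8
(j₁±m₁, j₂±m₂, J±M) = (2,3,0,4,0,5)
P² = 864/7
sum k=0..0:
  [0] +1/24 = 1/24
S = 1/24
C² = P²·S² = 3/14 ; C = +0.462910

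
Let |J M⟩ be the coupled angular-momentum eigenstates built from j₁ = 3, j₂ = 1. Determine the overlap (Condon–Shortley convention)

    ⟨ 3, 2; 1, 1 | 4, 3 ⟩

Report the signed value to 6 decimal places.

triangle: 0!·6!·2!/9! = 1440/362880
(j±m)!: 5!·1!·2!·0!·7!·1! = 1209600
prefactor² = (2J+1)·Δ·N² = 43200
  k=0: +1/(0!·0!·1!·2!·5!·0!) = 1/240
Σ = 1/240  ⇒  CG² = 43200·1/240² = 3/4
CG = +√(3/4) = +0.866025

+√(3/4) = +0.866025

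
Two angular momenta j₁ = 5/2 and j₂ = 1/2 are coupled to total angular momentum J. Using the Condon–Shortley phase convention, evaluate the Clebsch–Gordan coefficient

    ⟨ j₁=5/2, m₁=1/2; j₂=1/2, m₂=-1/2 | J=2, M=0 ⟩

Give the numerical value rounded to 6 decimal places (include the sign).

√[5·1!4!0!/6! · 3!2!0!1!2!2!] = √(8)
  +(−1)^0/∏(0,1,2,0,2,0)! = 1/4  (running 1/4)
⟨..|..⟩ = √(8)·(1/4) = +0.707107

+0.707107  (= +√(1/2))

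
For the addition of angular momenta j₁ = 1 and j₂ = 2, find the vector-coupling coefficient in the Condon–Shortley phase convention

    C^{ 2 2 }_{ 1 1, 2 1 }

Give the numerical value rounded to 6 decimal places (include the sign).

+√(1/3) = +0.577350

triangle: 1!·1!·3!/6! = 6/720
(j±m)!: 2!·0!·3!·1!·4!·0! = 288
prefactor² = (2J+1)·Δ·N² = 12
  k=0: +1/(0!·1!·0!·3!·1!·0!) = 1/6
Σ = 1/6  ⇒  CG² = 12·1/6² = 1/3
CG = +√(1/3) = +0.577350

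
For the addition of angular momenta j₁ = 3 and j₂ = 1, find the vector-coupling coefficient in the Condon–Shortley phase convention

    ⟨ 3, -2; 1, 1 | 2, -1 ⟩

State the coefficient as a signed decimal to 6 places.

+√(10/21) = +0.690066

triangle: 2!·4!·0!/7! = 48/5040
(j±m)!: 1!·5!·2!·0!·1!·3! = 1440
prefactor² = (2J+1)·Δ·N² = 480/7
  k=2: +1/(2!·0!·3!·0!·1!·0!) = 1/12
Σ = 1/12  ⇒  CG² = 480/7·1/12² = 10/21
CG = +√(10/21) = +0.690066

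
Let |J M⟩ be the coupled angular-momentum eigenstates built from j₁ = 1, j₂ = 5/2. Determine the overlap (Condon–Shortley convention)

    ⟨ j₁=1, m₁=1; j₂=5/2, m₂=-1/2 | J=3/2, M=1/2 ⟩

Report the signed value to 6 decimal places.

+0.447214  (= +√(1/5))

j₁+j₂−J=2  J+j₁−j₂=0  J−j₁+j₂=3  j₁+j₂+J+1=6
(j₁±m₁, j₂±m₂, J±M) = (2,0,2,3,2,1)
P² = 16/5
sum k=0..0:
  [0] +1/4 = 1/4
S = 1/4
C² = P²·S² = 1/5 ; C = +0.447214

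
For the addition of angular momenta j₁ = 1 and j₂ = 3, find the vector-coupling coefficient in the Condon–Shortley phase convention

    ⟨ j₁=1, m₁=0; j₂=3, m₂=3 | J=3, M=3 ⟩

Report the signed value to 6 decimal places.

j₁+j₂−J=1  J+j₁−j₂=1  J−j₁+j₂=5  j₁+j₂+J+1=8
(j₁±m₁, j₂±m₂, J±M) = (1,1,6,0,6,0)
P² = 10800
sum k=1..1:
  [1] −1/120 = -1/120
S = -1/120
C² = P²·S² = 3/4 ; C = -0.866025

-0.866025  (= −√(3/4))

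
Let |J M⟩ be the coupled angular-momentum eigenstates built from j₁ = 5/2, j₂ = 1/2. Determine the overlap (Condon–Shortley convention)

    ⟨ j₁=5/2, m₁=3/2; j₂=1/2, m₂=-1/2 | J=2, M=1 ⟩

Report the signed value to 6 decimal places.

+√(2/3) = +0.816497

√[5·1!4!0!/6! · 4!1!0!1!3!1!] = √(24)
  +(−1)^0/∏(0,1,1,0,3,0)! = 1/6  (running 1/6)
⟨..|..⟩ = √(24)·(1/6) = +0.816497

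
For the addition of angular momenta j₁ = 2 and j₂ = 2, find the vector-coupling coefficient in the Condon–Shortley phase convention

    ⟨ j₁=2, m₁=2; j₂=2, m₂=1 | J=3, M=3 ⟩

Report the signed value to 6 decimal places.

√[7·1!3!3!/8! · 4!0!3!1!6!0!] = √(648)
  +(−1)^0/∏(0,1,0,3,3,0)! = 1/36  (running 1/36)
⟨..|..⟩ = √(648)·(1/36) = +0.707107

+0.707107  (= +√(1/2))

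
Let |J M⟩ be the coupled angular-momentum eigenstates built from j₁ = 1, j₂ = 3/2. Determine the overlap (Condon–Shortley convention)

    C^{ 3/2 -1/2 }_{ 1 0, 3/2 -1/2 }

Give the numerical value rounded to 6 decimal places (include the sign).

+0.258199  (= +√(1/15))

j₁+j₂−J=1  J+j₁−j₂=1  J−j₁+j₂=2  j₁+j₂+J+1=5
(j₁±m₁, j₂±m₂, J±M) = (1,1,1,2,1,2)
P² = 4/15
sum k=0..1:
  [0] +1/1 = 1
  [1] −1/2 = -1/2
S = 1/2
C² = P²·S² = 1/15 ; C = +0.258199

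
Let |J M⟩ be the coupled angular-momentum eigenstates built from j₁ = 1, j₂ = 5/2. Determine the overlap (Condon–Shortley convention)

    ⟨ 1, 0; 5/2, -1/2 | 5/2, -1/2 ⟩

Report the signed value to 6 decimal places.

triangle: 1!·1!·4!/7! = 24/5040
(j±m)!: 1!·1!·2!·3!·2!·3! = 144
prefactor² = (2J+1)·Δ·N² = 144/35
  k=0: +1/(0!·1!·1!·2!·0!·2!) = 1/4
  k=1: −1/(1!·0!·0!·1!·1!·3!) = -1/6
Σ = 1/12  ⇒  CG² = 144/35·1/12² = 1/35
CG = +√(1/35) = +0.169031

+0.169031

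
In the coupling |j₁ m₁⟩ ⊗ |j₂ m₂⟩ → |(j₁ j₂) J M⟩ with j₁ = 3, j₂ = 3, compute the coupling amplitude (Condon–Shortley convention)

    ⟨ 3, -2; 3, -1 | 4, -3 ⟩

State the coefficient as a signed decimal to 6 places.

−√(1/11) = -0.301511

triangle: 2!*4!*4!/11! = 1152/39916800
(j±m)!: 1!*5!*2!*4!*1!*7! = 29030400
prefactor² = (2J+1)*Δ*N² = 82944/11
  k=1: −1/(1!*1!*4!*1!*0!*3!) = -1/144
  k=2: +1/(2!*0!*3!*0!*1!*4!) = 1/288
Σ = -1/288  ⇒  CG² = 82944/11*(-1/288)² = 1/11
CG = −√(1/11) = -0.301511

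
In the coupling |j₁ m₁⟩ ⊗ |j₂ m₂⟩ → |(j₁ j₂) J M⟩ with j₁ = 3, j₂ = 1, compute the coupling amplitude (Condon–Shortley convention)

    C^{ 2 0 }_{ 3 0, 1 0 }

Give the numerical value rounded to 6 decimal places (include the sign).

triangle: 2!*4!*0!/7! = 48/5040
(j±m)!: 3!*3!*1!*1!*2!*2! = 144
prefactor² = (2J+1)*Δ*N² = 48/7
  k=1: −1/(1!*1!*2!*0!*2!*0!) = -1/4
Σ = -1/4  ⇒  CG² = 48/7*(-1/4)² = 3/7
CG = −√(3/7) = -0.654654

−√(3/7) = -0.654654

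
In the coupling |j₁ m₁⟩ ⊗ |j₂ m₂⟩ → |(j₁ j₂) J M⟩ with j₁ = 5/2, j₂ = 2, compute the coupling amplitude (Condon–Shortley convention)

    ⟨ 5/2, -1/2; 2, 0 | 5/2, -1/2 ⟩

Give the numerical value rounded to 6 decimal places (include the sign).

√[6·2!3!2!/8! · 2!3!2!2!2!3!] = √(72/35)
  +(−1)^0/∏(0,2,3,2,0,0)! = 1/24  (running 1/24)
  +(−1)^1/∏(1,1,2,1,1,1)! = -1/2  (running -11/24)
  +(−1)^2/∏(2,0,1,0,2,2)! = 1/8  (running -1/3)
⟨..|..⟩ = √(72/35)·(-1/3) = -0.478091

−√(8/35) = -0.478091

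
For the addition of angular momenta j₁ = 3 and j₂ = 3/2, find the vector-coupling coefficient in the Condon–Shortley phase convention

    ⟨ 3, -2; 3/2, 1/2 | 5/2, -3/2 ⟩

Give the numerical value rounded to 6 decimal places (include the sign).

+√(1/14) ≈ +0.267261

√[6·2!4!1!/8! · 1!5!2!1!1!4!] = √(288/7)
  +(−1)^1/∏(1,1,4,1,0,0)! = -1/24  (running -1/24)
  +(−1)^2/∏(2,0,3,0,1,1)! = 1/12  (running 1/24)
⟨..|..⟩ = √(288/7)·(1/24) = +0.267261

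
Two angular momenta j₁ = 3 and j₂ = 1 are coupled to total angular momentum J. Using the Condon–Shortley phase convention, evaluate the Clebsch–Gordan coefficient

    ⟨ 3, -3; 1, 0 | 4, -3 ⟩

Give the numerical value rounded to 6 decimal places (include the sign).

√[9·0!6!2!/9! · 0!6!1!1!1!7!] = √(129600)
  +(−1)^0/∏(0,0,6,1,0,1)! = 1/720  (running 1/720)
⟨..|..⟩ = √(129600)·(1/720) = +0.500000

+0.500000  (= +√(1/4))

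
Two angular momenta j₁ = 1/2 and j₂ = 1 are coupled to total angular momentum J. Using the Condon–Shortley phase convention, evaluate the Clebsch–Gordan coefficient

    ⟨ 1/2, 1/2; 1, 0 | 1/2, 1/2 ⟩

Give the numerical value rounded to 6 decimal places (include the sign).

triangle: 1!·0!·1!/3! = 1/6
(j±m)!: 1!·0!·1!·1!·1!·0! = 1
prefactor² = (2J+1)·Δ·N² = 1/3
  k=0: +1/(0!·1!·0!·1!·0!·0!) = 1
Σ = 1  ⇒  CG² = 1/3·1² = 1/3
CG = +√(1/3) = +0.577350

+√(1/3) ≈ +0.577350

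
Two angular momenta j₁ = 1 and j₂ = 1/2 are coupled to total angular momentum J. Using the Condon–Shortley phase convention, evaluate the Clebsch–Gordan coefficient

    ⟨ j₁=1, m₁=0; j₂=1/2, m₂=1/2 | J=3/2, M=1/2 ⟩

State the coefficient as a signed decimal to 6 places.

+0.816497  (= +√(2/3))

triangle: 0!×2!×1!/4! = 2/24
(j±m)!: 1!×1!×1!×0!×2!×1! = 2
prefactor² = (2J+1)×Δ×N² = 2/3
  k=0: +1/(0!×0!×1!×1!×1!×0!) = 1
Σ = 1  ⇒  CG² = 2/3×1² = 2/3
CG = +√(2/3) = +0.816497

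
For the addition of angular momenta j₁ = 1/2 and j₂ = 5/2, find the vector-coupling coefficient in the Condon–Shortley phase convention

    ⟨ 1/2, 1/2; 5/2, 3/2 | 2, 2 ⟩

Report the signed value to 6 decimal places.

j₁+j₂−J=1  J+j₁−j₂=0  J−j₁+j₂=4  j₁+j₂+J+1=6
(j₁±m₁, j₂±m₂, J±M) = (1,0,4,1,4,0)
P² = 96
sum k=0..0:
  [0] +1/24 = 1/24
S = 1/24
C² = P²·S² = 1/6 ; C = +0.408248

+√(1/6) ≈ +0.408248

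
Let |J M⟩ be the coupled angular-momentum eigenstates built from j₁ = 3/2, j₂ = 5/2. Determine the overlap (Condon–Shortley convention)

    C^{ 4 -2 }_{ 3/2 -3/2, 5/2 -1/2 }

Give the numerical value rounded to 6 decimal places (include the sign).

+√(5/14) ≈ +0.597614

triangle: 0!·3!·5!/9! = 720/362880
(j±m)!: 0!·3!·2!·3!·2!·6! = 103680
prefactor² = (2J+1)·Δ·N² = 12960/7
  k=0: +1/(0!·0!·3!·2!·0!·3!) = 1/72
Σ = 1/72  ⇒  CG² = 12960/7·1/72² = 5/14
CG = +√(5/14) = +0.597614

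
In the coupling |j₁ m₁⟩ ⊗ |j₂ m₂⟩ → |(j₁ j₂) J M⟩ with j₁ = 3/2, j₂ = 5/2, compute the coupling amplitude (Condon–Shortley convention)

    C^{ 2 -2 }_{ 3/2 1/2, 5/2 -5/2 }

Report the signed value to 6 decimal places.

+√(10/21) ≈ +0.690066

√[5·2!1!3!/7! · 2!1!0!5!0!4!] = √(480/7)
  +(−1)^0/∏(0,2,1,0,0,3)! = 1/12  (running 1/12)
⟨..|..⟩ = √(480/7)·(1/12) = +0.690066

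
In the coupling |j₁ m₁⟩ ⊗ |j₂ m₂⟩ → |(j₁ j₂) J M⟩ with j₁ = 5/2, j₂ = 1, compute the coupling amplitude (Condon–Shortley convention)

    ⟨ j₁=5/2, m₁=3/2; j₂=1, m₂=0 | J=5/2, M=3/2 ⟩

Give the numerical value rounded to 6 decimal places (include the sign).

j₁+j₂−J=1  J+j₁−j₂=4  J−j₁+j₂=1  j₁+j₂+J+1=7
(j₁±m₁, j₂±m₂, J±M) = (4,1,1,1,4,1)
P² = 576/35
sum k=0..1:
  [0] +1/6 = 1/6
  [1] −1/24 = -1/24
S = 1/8
C² = P²·S² = 9/35 ; C = +0.507093

+√(9/35) = +0.507093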